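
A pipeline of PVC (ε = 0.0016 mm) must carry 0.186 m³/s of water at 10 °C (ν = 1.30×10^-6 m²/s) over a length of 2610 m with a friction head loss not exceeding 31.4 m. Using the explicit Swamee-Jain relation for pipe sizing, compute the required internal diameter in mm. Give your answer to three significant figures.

Swamee-Jain (Type III): D = 0.66·[ε^1.25·(LQ²/(gh_f))^4.75 + ν·Q^9.4·(L/(gh_f))^5.2]^0.04
LQ²/(gh_f) = 0.2931; L/(gh_f) = 8.473
Term 1 = ε^1.25·(…)^4.75 = 1.67×10^-10; Term 2 = ν·Q^9.4·(…)^5.2 = 1.18×10^-8
D = 0.66·(1.67×10^-10 + 1.18×10^-8)^0.04 = 0.3182 m = 318 mm
Check: V = 2.34 m/s, Re = 5.72×10^5, f = 0.01287, h_f = 29.4 m ≈ 31.4 m ✓

D ≈ 318 mm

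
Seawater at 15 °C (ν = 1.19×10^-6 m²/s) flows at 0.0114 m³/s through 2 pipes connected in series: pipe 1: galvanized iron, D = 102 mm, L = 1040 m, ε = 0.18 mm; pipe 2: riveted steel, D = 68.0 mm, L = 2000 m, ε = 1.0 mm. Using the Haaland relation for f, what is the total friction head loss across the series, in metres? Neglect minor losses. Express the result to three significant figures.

H ≈ 670 m

Pipe 1: V = 1.395 m/s, Re = 1.20×10^5, ε/D = 0.00176, f = 0.02409, h_1 = f(L/D)V²/2g = 24.37 m
Pipe 2: V = 3.139 m/s, Re = 1.79×10^5, ε/D = 0.0147, f = 0.04371, h_2 = f(L/D)V²/2g = 645.7 m
Series → Q common, losses add: H = Σh = 670.1 m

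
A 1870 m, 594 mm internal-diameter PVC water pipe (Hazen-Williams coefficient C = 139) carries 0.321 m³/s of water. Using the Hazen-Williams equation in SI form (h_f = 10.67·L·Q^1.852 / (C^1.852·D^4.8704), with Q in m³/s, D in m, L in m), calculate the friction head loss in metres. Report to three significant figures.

h_f = 10.67·1870·0.321^1.852 / (139^1.852·0.594^4.8704) = 3.303 m

h_f ≈ 3.30 m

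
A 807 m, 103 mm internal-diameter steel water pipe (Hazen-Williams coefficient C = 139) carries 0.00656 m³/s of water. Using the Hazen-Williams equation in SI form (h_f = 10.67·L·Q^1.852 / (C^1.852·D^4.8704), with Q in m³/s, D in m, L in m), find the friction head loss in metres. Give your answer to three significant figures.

h_f ≈ 5.38 m

h_f = 10.67·807·0.00656^1.852 / (139^1.852·0.103^4.8704) = 5.382 m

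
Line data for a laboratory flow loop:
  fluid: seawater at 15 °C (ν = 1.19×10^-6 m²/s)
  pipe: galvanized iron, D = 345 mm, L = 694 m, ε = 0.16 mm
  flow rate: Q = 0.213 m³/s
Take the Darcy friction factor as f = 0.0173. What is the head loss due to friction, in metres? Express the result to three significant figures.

h_f ≈ 9.21 m

V = 4Q/(πD²) = 4·0.213/(π·0.345²) = 2.279 m/s
h_f = f(L/D)V²/(2g) = 0.01730·(694/0.345)·2.279²/(2·9.81) = 9.209 m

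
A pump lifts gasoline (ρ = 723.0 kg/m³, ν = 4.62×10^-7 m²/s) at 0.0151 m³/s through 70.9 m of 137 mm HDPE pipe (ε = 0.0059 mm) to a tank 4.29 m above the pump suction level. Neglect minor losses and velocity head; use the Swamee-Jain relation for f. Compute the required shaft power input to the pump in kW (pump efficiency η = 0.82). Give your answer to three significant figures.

P_shaft ≈ 0.614 kW

V = 4Q/(πD²) = 1.024 m/s; Re = 3.04×10^5; ε/D = 4.31×10^-5; f = 0.01483
h_f = f(L/D)V²/2g = 0.4105 m
Total head H = z + h_f = 4.29 + 0.4105 = 4.700 m
P_hyd = ρgQH = 723.0·9.81·0.0151·4.700 = 0.5034 kW
P_shaft = P_hyd/η = 0.5034/0.82 = 0.6139 kW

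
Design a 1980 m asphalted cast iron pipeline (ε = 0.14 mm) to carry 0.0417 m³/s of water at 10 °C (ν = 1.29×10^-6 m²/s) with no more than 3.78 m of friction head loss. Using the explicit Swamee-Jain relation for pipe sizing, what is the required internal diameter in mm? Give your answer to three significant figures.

D ≈ 275 mm

Swamee-Jain (Type III): D = 0.66·[ε^1.25·(LQ²/(gh_f))^4.75 + ν·Q^9.4·(L/(gh_f))^5.2]^0.04
LQ²/(gh_f) = 0.09285; L/(gh_f) = 53.40
Term 1 = ε^1.25·(…)^4.75 = 1.90×10^-10; Term 2 = ν·Q^9.4·(…)^5.2 = 1.33×10^-10
D = 0.66·(1.90×10^-10 + 1.33×10^-10)^0.04 = 0.2754 m = 275 mm
Check: V = 0.700 m/s, Re = 1.49×10^5, f = 0.01952, h_f = 3.51 m ≈ 3.78 m ✓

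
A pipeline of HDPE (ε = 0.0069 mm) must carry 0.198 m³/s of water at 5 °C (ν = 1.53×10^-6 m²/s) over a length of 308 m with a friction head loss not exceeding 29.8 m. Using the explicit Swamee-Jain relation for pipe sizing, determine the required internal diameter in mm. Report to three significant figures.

D ≈ 214 mm

Swamee-Jain (Type III): D = 0.66·[ε^1.25·(LQ²/(gh_f))^4.75 + ν·Q^9.4·(L/(gh_f))^5.2]^0.04
LQ²/(gh_f) = 0.04130; L/(gh_f) = 1.054
Term 1 = ε^1.25·(…)^4.75 = 9.43×10^-14; Term 2 = ν·Q^9.4·(…)^5.2 = 4.91×10^-13
D = 0.66·(9.43×10^-14 + 4.91×10^-13)^0.04 = 0.2139 m = 214 mm
Check: V = 5.51 m/s, Re = 7.70×10^5, f = 0.01277, h_f = 28.4 m ≈ 29.8 m ✓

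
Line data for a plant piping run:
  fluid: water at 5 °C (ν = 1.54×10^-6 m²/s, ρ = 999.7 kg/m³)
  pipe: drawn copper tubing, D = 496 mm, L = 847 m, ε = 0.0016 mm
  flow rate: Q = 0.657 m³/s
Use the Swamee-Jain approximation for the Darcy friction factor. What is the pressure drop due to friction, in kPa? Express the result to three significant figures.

V = 4Q/(πD²) = 4·0.657/(π·0.496²) = 3.400 m/s
Re = VD/ν = 3.400·0.496/1.54×10^-6 = 1.10×10^6 → turbulent
ε/D = 0.0016/496 = 3.23×10^-6
Swamee-Jain: f = 0.01152
h_f = f(L/D)V²/(2g) = 0.01152·(847/0.496)·3.400²/(2·9.81) = 11.59 m
Δp = ρg·h_f = 999.7·9.81·11.59 = 113.7 kPa

Δp ≈ 114 kPa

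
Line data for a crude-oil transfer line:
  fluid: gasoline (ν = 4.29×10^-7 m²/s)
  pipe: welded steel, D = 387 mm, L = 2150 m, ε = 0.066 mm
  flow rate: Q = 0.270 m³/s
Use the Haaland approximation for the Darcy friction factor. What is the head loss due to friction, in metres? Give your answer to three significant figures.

h_f ≈ 20.6 m

V = 4Q/(πD²) = 4·0.270/(π·0.387²) = 2.295 m/s
Re = VD/ν = 2.295·0.387/4.29×10^-7 = 2.07×10^6 → turbulent
ε/D = 0.066/387 = 1.71×10^-4
Haaland: f = 0.01381
h_f = f(L/D)V²/(2g) = 0.01381·(2150/0.387)·2.295²/(2·9.81) = 20.60 m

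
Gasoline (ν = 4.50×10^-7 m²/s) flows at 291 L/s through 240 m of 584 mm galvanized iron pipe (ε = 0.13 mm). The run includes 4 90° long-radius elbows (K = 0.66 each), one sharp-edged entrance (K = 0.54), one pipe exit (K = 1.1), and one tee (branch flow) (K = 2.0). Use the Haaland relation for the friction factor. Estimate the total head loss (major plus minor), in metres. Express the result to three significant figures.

H_L ≈ 0.739 m

V = 4Q/(πD²) = 1.086 m/s; V²/2g = 0.06015 m
Re = 1.41×10^6, ε/D = 2.23×10^-4 → f = 0.01463 (Haaland)
Major: h_f = f(L/D)·V²/2g = 0.01463·411.0·0.06015 = 0.3617 m
Minor: ΣK = 6.28; h_m = ΣK·V²/2g = 0.3778 m
Total H_L = 0.3617 + 0.3778 = 0.7395 m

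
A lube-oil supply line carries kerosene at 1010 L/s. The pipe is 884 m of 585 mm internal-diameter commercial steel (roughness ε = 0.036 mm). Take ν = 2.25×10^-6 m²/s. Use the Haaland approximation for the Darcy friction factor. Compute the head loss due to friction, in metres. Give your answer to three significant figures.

h_f ≈ 13.9 m

V = 4Q/(πD²) = 4·1.01/(π·0.585²) = 3.758 m/s
Re = VD/ν = 3.758·0.585/2.25×10^-6 = 9.77×10^5 → turbulent
ε/D = 0.036/585 = 6.15×10^-5
Haaland: f = 0.01275
h_f = f(L/D)V²/(2g) = 0.01275·(884/0.585)·3.758²/(2·9.81) = 13.87 m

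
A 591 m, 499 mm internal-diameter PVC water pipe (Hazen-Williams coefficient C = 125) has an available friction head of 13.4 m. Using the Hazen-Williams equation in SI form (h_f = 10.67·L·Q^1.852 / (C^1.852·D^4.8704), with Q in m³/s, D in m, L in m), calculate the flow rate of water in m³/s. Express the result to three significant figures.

Q ≈ 0.724 m³/s

Rearranging: Q = [h_f·C^1.852·D^4.8704 / (10.67·L)]^(1/1.852)
Q = [13.4·125^1.852·0.499^4.8704 / (10.67·591)]^0.540 = 0.7242 m³/s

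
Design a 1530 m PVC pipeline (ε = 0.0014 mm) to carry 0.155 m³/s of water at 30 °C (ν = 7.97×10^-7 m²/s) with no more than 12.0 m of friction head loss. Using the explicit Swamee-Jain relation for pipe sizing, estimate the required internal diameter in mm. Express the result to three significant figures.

Swamee-Jain (Type III): D = 0.66·[ε^1.25·(LQ²/(gh_f))^4.75 + ν·Q^9.4·(L/(gh_f))^5.2]^0.04
LQ²/(gh_f) = 0.3123; L/(gh_f) = 13.00
Term 1 = ε^1.25·(…)^4.75 = 1.91×10^-10; Term 2 = ν·Q^9.4·(…)^5.2 = 1.21×10^-8
D = 0.66·(1.91×10^-10 + 1.21×10^-8)^0.04 = 0.3185 m = 319 mm
Check: V = 1.95 m/s, Re = 7.77×10^5, f = 0.01221, h_f = 11.3 m ≈ 12.0 m ✓

D ≈ 319 mm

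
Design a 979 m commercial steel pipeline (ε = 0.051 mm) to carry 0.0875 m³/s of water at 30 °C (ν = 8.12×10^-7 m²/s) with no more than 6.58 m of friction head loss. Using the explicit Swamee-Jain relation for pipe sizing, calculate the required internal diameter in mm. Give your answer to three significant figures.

D ≈ 274 mm

Swamee-Jain (Type III): D = 0.66·[ε^1.25·(LQ²/(gh_f))^4.75 + ν·Q^9.4·(L/(gh_f))^5.2]^0.04
LQ²/(gh_f) = 0.1161; L/(gh_f) = 15.17
Term 1 = ε^1.25·(…)^4.75 = 1.56×10^-10; Term 2 = ν·Q^9.4·(…)^5.2 = 1.27×10^-10
D = 0.66·(1.56×10^-10 + 1.27×10^-10)^0.04 = 0.2739 m = 274 mm
Check: V = 1.48 m/s, Re = 5.01×10^5, f = 0.01538, h_f = 6.18 m ≈ 6.58 m ✓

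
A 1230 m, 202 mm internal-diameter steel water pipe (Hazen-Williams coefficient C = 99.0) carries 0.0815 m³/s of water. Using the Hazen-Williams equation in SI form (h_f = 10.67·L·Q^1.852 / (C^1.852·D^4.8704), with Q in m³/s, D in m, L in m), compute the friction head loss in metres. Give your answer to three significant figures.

h_f ≈ 61.5 m

h_f = 10.67·1230·0.0815^1.852 / (99.0^1.852·0.202^4.8704) = 61.49 m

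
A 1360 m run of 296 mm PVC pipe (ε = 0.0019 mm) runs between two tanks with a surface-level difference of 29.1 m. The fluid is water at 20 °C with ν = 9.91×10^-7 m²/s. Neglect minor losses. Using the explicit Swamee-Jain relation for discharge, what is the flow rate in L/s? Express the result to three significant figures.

Swamee-Jain (Type II): Q = -0.965·√(gD⁵h_f/L)·ln[ε/(3.7D) + √(3.17ν²L/(gD³h_f))]
√(gD⁵h_f/L) = √(9.81·0.296⁵·29.1/1360) = 0.02184
ε/(3.7D) = 1.73×10^-6; √(3.17ν²L/(gD³h_f)) = 2.39×10^-5
Q = -0.965·0.02184·ln(2.565×10^-5) = 0.2228 m³/s
Check: V = 3.24 m/s, Re = 9.67×10^5, f = 0.01183, h_f = 29.0 m ≈ 29.1 m ✓

Q ≈ 223 L/s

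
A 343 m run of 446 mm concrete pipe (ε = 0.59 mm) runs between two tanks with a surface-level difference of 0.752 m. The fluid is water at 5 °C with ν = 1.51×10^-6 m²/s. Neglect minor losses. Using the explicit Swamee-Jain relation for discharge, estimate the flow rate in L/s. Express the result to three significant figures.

Swamee-Jain (Type II): Q = -0.965·√(gD⁵h_f/L)·ln[ε/(3.7D) + √(3.17ν²L/(gD³h_f))]
√(gD⁵h_f/L) = √(9.81·0.446⁵·0.752/343) = 0.01948
ε/(3.7D) = 3.58×10^-4; √(3.17ν²L/(gD³h_f)) = 6.15×10^-5
Q = -0.965·0.01948·ln(4.191×10^-4) = 0.1462 m³/s
Check: V = 0.936 m/s, Re = 2.76×10^5, f = 0.02206, h_f = 0.757 m ≈ 0.752 m ✓

Q ≈ 146 L/s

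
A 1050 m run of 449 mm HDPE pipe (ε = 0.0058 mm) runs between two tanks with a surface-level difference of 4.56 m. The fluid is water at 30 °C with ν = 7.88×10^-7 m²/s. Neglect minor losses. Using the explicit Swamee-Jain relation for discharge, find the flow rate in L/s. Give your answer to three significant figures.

Q ≈ 284 L/s

Swamee-Jain (Type II): Q = -0.965·√(gD⁵h_f/L)·ln[ε/(3.7D) + √(3.17ν²L/(gD³h_f))]
√(gD⁵h_f/L) = √(9.81·0.449⁵·4.56/1050) = 0.02788
ε/(3.7D) = 3.49×10^-6; √(3.17ν²L/(gD³h_f)) = 2.26×10^-5
Q = -0.965·0.02788·ln(2.608×10^-5) = 0.2840 m³/s
Check: V = 1.79 m/s, Re = 1.02×10^6, f = 0.01188, h_f = 4.56 m ≈ 4.56 m ✓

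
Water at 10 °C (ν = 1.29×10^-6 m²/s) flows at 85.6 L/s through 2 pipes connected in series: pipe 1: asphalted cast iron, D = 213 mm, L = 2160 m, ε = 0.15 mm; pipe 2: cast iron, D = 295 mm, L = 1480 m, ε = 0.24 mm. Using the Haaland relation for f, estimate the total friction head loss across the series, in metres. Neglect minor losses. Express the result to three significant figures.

Pipe 1: V = 2.402 m/s, Re = 3.97×10^5, ε/D = 7.04×10^-4, f = 0.01893, h_1 = f(L/D)V²/2g = 56.45 m
Pipe 2: V = 1.252 m/s, Re = 2.86×10^5, ε/D = 8.14×10^-4, f = 0.01974, h_2 = f(L/D)V²/2g = 7.917 m
Series → Q common, losses add: H = Σh = 64.37 m

H ≈ 64.4 m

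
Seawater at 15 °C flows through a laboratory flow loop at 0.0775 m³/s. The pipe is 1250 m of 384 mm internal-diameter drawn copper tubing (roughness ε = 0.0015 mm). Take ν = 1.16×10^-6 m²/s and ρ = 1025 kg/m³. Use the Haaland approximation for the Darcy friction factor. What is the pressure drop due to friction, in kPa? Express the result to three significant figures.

Δp ≈ 11.4 kPa

V = 4Q/(πD²) = 4·0.0775/(π·0.384²) = 0.6692 m/s
Re = VD/ν = 0.6692·0.384/1.16×10^-6 = 2.22×10^5 → turbulent
ε/D = 0.0015/384 = 3.91×10^-6
Haaland: f = 0.01522
h_f = f(L/D)V²/(2g) = 0.01522·(1250/0.384)·0.6692²/(2·9.81) = 1.131 m
Δp = ρg·h_f = 1025·9.81·1.131 = 11.37 kPa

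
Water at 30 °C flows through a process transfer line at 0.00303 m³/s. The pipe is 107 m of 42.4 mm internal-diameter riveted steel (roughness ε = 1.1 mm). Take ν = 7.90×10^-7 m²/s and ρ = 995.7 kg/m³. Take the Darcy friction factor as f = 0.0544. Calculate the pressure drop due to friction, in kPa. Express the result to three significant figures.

V = 4Q/(πD²) = 4·0.00303/(π·0.0424²) = 2.146 m/s
h_f = f(L/D)V²/(2g) = 0.05440·(107/0.0424)·2.146²/(2·9.81) = 32.22 m
Δp = ρg·h_f = 995.7·9.81·32.22 = 314.7 kPa

Δp ≈ 315 kPa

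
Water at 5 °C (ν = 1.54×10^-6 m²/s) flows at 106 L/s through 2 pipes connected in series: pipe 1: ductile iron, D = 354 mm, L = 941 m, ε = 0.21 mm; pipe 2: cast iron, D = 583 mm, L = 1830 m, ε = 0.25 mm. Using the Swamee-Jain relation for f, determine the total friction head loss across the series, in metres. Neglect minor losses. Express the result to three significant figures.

Pipe 1: V = 1.077 m/s, Re = 2.48×10^5, ε/D = 5.93×10^-4, f = 0.01909, h_1 = f(L/D)V²/2g = 3.000 m
Pipe 2: V = 0.3971 m/s, Re = 1.50×10^5, ε/D = 4.29×10^-4, f = 0.01911, h_2 = f(L/D)V²/2g = 0.4821 m
Series → Q common, losses add: H = Σh = 3.482 m

H ≈ 3.48 m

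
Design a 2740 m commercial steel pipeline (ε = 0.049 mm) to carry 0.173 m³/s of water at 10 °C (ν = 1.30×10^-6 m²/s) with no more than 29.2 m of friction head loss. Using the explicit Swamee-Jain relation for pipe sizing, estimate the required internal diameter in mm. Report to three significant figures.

D ≈ 326 mm

Swamee-Jain (Type III): D = 0.66·[ε^1.25·(LQ²/(gh_f))^4.75 + ν·Q^9.4·(L/(gh_f))^5.2]^0.04
LQ²/(gh_f) = 0.2863; L/(gh_f) = 9.565
Term 1 = ε^1.25·(…)^4.75 = 1.08×10^-8; Term 2 = ν·Q^9.4·(…)^5.2 = 1.13×10^-8
D = 0.66·(1.08×10^-8 + 1.13×10^-8)^0.04 = 0.3260 m = 326 mm
Check: V = 2.07 m/s, Re = 5.20×10^5, f = 0.01497, h_f = 27.5 m ≈ 29.2 m ✓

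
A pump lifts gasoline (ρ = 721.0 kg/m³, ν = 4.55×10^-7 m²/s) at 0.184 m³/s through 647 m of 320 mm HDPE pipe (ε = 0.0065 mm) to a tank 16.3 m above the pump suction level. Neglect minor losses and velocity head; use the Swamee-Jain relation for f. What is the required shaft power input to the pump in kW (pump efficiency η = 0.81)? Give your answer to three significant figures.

P_shaft ≈ 36.0 kW

V = 4Q/(πD²) = 2.288 m/s; Re = 1.61×10^6; ε/D = 2.03×10^-5; f = 0.01136
h_f = f(L/D)V²/2g = 6.129 m
Total head H = z + h_f = 16.3 + 6.129 = 22.43 m
P_hyd = ρgQH = 721.0·9.81·0.184·22.43 = 29.19 kW
P_shaft = P_hyd/η = 29.19/0.81 = 36.04 kW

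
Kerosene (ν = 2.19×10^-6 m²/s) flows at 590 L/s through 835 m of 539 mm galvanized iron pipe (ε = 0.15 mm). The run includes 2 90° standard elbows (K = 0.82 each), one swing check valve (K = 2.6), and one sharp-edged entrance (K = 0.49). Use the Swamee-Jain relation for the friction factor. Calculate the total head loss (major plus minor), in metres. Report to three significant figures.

V = 4Q/(πD²) = 2.586 m/s; V²/2g = 0.3408 m
Re = 6.36×10^5, ε/D = 2.78×10^-4 → f = 0.01594 (Swamee-Jain)
Major: h_f = f(L/D)·V²/2g = 0.01594·1549·0.3408 = 8.414 m
Minor: ΣK = 4.73; h_m = ΣK·V²/2g = 1.612 m
Total H_L = 8.414 + 1.612 = 10.03 m

H_L ≈ 10.0 m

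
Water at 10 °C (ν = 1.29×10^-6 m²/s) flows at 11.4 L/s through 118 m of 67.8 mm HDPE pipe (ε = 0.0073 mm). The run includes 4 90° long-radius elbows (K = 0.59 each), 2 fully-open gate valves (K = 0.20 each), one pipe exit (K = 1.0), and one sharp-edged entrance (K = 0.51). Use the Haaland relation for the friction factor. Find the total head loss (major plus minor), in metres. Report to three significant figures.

V = 4Q/(πD²) = 3.158 m/s; V²/2g = 0.5082 m
Re = 1.66×10^5, ε/D = 1.08×10^-4 → f = 0.01674 (Haaland)
Major: h_f = f(L/D)·V²/2g = 0.01674·1740·0.5082 = 14.80 m
Minor: ΣK = 4.27; h_m = ΣK·V²/2g = 2.170 m
Total H_L = 14.80 + 2.170 = 16.97 m

H_L ≈ 17.0 m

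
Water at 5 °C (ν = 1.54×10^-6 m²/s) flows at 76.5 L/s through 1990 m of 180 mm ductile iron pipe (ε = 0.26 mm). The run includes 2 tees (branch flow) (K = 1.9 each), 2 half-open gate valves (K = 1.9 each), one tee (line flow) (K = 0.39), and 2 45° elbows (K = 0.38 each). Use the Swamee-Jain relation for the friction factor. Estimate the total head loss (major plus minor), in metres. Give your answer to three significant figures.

V = 4Q/(πD²) = 3.006 m/s; V²/2g = 0.4606 m
Re = 3.51×10^5, ε/D = 0.00144 → f = 0.02231 (Swamee-Jain)
Major: h_f = f(L/D)·V²/2g = 0.02231·11056·0.4606 = 113.6 m
Minor: ΣK = 8.75; h_m = ΣK·V²/2g = 4.031 m
Total H_L = 113.6 + 4.031 = 117.6 m

H_L ≈ 118 m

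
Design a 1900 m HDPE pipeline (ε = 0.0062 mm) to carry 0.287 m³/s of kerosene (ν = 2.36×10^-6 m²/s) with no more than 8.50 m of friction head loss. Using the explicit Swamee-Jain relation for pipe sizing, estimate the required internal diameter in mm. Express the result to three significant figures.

D ≈ 472 mm

Swamee-Jain (Type III): D = 0.66·[ε^1.25·(LQ²/(gh_f))^4.75 + ν·Q^9.4·(L/(gh_f))^5.2]^0.04
LQ²/(gh_f) = 1.877; L/(gh_f) = 22.79
Term 1 = ε^1.25·(…)^4.75 = 6.16×10^-6; Term 2 = ν·Q^9.4·(…)^5.2 = 2.17×10^-4
D = 0.66·(6.16×10^-6 + 2.17×10^-4)^0.04 = 0.4715 m = 472 mm
Check: V = 1.64 m/s, Re = 3.28×10^5, f = 0.01430, h_f = 7.93 m ≈ 8.50 m ✓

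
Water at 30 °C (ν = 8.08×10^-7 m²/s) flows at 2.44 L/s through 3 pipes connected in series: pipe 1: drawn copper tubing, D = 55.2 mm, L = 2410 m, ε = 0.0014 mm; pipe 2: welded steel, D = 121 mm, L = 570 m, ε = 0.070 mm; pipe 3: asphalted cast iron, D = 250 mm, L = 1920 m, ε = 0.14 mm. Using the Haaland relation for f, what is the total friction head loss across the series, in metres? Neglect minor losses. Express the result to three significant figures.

H ≈ 45.0 m

Pipe 1: V = 1.020 m/s, Re = 6.97×10^4, ε/D = 2.54×10^-5, f = 0.01933, h_1 = f(L/D)V²/2g = 44.71 m
Pipe 2: V = 0.2122 m/s, Re = 3.18×10^4, ε/D = 5.79×10^-4, f = 0.02438, h_2 = f(L/D)V²/2g = 0.2636 m
Pipe 3: V = 0.04971 m/s, Re = 1.54×10^4, ε/D = 5.60×10^-4, f = 0.02842, h_3 = f(L/D)V²/2g = 0.02748 m
Series → Q common, losses add: H = Σh = 45.00 m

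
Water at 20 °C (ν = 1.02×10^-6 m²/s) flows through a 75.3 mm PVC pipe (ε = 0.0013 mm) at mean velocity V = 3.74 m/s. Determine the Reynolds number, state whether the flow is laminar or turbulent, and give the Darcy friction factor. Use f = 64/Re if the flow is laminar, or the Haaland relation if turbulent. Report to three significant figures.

Re ≈ 2.76×10^5; turbulent; f ≈ 0.0147

Re = VD/ν = 3.740·0.0753/1.02×10^-6 = 2.76×10^5
Re > 4000 → turbulent; ε/D = 1.73×10^-5
Haaland: f = 0.01470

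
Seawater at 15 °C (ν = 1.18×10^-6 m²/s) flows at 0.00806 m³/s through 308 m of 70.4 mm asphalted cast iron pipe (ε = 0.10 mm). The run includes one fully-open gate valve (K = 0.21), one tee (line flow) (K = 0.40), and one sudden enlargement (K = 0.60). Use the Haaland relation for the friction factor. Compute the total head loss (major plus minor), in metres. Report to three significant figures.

V = 4Q/(πD²) = 2.071 m/s; V²/2g = 0.2185 m
Re = 1.24×10^5, ε/D = 0.00142 → f = 0.02301 (Haaland)
Major: h_f = f(L/D)·V²/2g = 0.02301·4375·0.2185 = 22.00 m
Minor: ΣK = 1.21; h_m = ΣK·V²/2g = 0.2644 m
Total H_L = 22.00 + 0.2644 = 22.26 m

H_L ≈ 22.3 m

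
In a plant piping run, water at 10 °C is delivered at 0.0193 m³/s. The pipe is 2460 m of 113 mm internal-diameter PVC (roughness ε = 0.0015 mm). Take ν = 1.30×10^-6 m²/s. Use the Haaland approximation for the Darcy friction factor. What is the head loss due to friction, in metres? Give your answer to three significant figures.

h_f ≈ 66.3 m

V = 4Q/(πD²) = 4·0.0193/(π·0.113²) = 1.924 m/s
Re = VD/ν = 1.924·0.113/1.30×10^-6 = 1.67×10^5 → turbulent
ε/D = 0.0015/113 = 1.33×10^-5
Haaland: f = 0.01612
h_f = f(L/D)V²/(2g) = 0.01612·(2460/0.113)·1.924²/(2·9.81) = 66.26 m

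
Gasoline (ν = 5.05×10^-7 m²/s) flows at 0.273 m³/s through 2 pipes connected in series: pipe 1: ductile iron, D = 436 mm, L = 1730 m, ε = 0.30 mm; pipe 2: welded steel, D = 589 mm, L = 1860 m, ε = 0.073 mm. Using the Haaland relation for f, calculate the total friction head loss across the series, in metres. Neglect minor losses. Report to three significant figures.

Pipe 1: V = 1.829 m/s, Re = 1.58×10^6, ε/D = 6.88×10^-4, f = 0.01822, h_1 = f(L/D)V²/2g = 12.32 m
Pipe 2: V = 1.002 m/s, Re = 1.17×10^6, ε/D = 1.24×10^-4, f = 0.01352, h_2 = f(L/D)V²/2g = 2.185 m
Series → Q common, losses add: H = Σh = 14.51 m

H ≈ 14.5 m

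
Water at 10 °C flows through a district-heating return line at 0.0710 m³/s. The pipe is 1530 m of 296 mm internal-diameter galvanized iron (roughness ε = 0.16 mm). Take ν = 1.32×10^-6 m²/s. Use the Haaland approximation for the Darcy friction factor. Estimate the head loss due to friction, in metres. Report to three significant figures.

h_f ≈ 5.23 m

V = 4Q/(πD²) = 4·0.0710/(π·0.296²) = 1.032 m/s
Re = VD/ν = 1.032·0.296/1.32×10^-6 = 2.31×10^5 → turbulent
ε/D = 0.16/296 = 5.41×10^-4
Haaland: f = 0.01863
h_f = f(L/D)V²/(2g) = 0.01863·(1530/0.296)·1.032²/(2·9.81) = 5.226 m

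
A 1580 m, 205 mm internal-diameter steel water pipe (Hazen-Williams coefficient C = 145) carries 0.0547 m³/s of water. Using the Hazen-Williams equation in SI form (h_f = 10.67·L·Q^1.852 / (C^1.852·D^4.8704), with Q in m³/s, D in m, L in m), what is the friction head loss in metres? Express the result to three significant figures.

h_f ≈ 17.3 m

h_f = 10.67·1580·0.0547^1.852 / (145^1.852·0.205^4.8704) = 17.33 m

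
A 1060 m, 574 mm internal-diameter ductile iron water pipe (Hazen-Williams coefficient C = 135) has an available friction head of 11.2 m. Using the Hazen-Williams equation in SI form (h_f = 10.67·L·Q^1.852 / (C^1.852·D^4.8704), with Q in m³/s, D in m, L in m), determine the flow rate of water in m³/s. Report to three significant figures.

Q ≈ 0.748 m³/s

Rearranging: Q = [h_f·C^1.852·D^4.8704 / (10.67·L)]^(1/1.852)
Q = [11.2·135^1.852·0.574^4.8704 / (10.67·1060)]^0.540 = 0.7484 m³/s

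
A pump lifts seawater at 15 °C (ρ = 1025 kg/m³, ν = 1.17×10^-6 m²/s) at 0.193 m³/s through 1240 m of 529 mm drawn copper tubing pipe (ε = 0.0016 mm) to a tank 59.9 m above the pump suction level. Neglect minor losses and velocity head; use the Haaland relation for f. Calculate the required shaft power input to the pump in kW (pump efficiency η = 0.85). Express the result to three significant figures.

P_shaft ≈ 140 kW

V = 4Q/(πD²) = 0.8781 m/s; Re = 3.97×10^5; ε/D = 3.02×10^-6; f = 0.01365
h_f = f(L/D)V²/2g = 1.257 m
Total head H = z + h_f = 59.9 + 1.257 = 61.16 m
P_hyd = ρgQH = 1025·9.81·0.193·61.16 = 118.7 kW
P_shaft = P_hyd/η = 118.7/0.85 = 139.6 kW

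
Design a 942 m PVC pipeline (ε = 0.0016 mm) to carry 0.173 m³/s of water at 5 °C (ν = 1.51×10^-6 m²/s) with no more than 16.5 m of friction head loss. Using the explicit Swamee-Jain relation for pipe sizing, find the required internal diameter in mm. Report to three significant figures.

Swamee-Jain (Type III): D = 0.66·[ε^1.25·(LQ²/(gh_f))^4.75 + ν·Q^9.4·(L/(gh_f))^5.2]^0.04
LQ²/(gh_f) = 0.1742; L/(gh_f) = 5.820
Term 1 = ε^1.25·(…)^4.75 = 1.41×10^-11; Term 2 = ν·Q^9.4·(…)^5.2 = 9.86×10^-10
D = 0.66·(1.41×10^-11 + 9.86×10^-10)^0.04 = 0.2881 m = 288 mm
Check: V = 2.65 m/s, Re = 5.06×10^5, f = 0.01315, h_f = 15.4 m ≈ 16.5 m ✓

D ≈ 288 mm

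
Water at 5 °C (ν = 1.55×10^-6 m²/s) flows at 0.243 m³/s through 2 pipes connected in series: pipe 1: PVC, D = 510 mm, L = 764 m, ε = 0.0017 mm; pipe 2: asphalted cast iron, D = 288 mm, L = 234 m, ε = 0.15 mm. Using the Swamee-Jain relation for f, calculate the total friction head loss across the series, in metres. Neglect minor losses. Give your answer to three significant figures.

H ≈ 11.7 m

Pipe 1: V = 1.190 m/s, Re = 3.91×10^5, ε/D = 3.33×10^-6, f = 0.01373, h_1 = f(L/D)V²/2g = 1.483 m
Pipe 2: V = 3.730 m/s, Re = 6.93×10^5, ε/D = 5.21×10^-4, f = 0.01765, h_2 = f(L/D)V²/2g = 10.17 m
Series → Q common, losses add: H = Σh = 11.66 m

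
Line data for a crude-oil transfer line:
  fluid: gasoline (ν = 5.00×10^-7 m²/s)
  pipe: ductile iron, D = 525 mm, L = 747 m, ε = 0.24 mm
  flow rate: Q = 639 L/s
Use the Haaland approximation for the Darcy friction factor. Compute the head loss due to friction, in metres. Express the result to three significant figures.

V = 4Q/(πD²) = 4·0.639/(π·0.525²) = 2.952 m/s
Re = VD/ν = 2.952·0.525/5.00×10^-7 = 3.10×10^6 → turbulent
ε/D = 0.24/525 = 4.57×10^-4
Haaland: f = 0.01656
h_f = f(L/D)V²/(2g) = 0.01656·(747/0.525)·2.952²/(2·9.81) = 10.46 m

h_f ≈ 10.5 m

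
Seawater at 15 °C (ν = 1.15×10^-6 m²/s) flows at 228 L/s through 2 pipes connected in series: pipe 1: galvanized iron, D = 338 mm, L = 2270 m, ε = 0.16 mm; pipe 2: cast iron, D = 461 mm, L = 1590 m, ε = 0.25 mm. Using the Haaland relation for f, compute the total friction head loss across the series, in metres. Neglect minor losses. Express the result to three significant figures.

H ≈ 43.7 m

Pipe 1: V = 2.541 m/s, Re = 7.47×10^5, ε/D = 4.73×10^-4, f = 0.01713, h_1 = f(L/D)V²/2g = 37.87 m
Pipe 2: V = 1.366 m/s, Re = 5.48×10^5, ε/D = 5.42×10^-4, f = 0.01778, h_2 = f(L/D)V²/2g = 5.831 m
Series → Q common, losses add: H = Σh = 43.70 m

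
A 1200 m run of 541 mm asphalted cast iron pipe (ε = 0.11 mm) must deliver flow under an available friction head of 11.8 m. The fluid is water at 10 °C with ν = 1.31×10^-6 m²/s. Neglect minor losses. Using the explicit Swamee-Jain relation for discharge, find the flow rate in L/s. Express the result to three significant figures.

Swamee-Jain (Type II): Q = -0.965·√(gD⁵h_f/L)·ln[ε/(3.7D) + √(3.17ν²L/(gD³h_f))]
√(gD⁵h_f/L) = √(9.81·0.541⁵·11.8/1200) = 0.06686
ε/(3.7D) = 5.50×10^-5; √(3.17ν²L/(gD³h_f)) = 1.89×10^-5
Q = -0.965·0.06686·ln(7.383×10^-5) = 0.6138 m³/s
Check: V = 2.67 m/s, Re = 1.10×10^6, f = 0.01473, h_f = 11.9 m ≈ 11.8 m ✓

Q ≈ 614 L/s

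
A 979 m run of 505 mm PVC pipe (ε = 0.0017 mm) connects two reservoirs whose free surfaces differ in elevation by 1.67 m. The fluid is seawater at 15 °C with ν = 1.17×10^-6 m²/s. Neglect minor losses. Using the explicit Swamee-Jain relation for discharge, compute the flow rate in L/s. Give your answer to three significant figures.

Q ≈ 226 L/s

Swamee-Jain (Type II): Q = -0.965·√(gD⁵h_f/L)·ln[ε/(3.7D) + √(3.17ν²L/(gD³h_f))]
√(gD⁵h_f/L) = √(9.81·0.505⁵·1.67/979) = 0.02344
ε/(3.7D) = 9.10×10^-7; √(3.17ν²L/(gD³h_f)) = 4.49×10^-5
Q = -0.965·0.02344·ln(4.578×10^-5) = 0.2260 m³/s
Check: V = 1.13 m/s, Re = 4.87×10^5, f = 0.01321, h_f = 1.66 m ≈ 1.67 m ✓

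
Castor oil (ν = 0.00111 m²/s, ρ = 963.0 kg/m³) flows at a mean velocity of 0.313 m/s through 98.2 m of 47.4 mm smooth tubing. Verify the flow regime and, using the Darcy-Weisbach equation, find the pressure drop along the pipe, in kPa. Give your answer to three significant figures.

Re = VD/ν = 0.313·0.04740/0.00111 = 13.4 → laminar (Re < 2300)
f = 64/Re = 4.788
h_f = f(L/D)V²/(2g) = 4.788·(98.2/0.04740)·0.313²/(2·9.81) = 49.53 m
Δp = ρg·h_f = 963.0·9.81·49.53 = 467.9 kPa

Δp ≈ 468 kPa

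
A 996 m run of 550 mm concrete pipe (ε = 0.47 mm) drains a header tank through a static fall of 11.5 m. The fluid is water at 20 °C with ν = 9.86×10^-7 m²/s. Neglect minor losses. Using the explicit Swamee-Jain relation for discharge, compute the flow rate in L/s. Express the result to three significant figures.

Q ≈ 606 L/s

Swamee-Jain (Type II): Q = -0.965·√(gD⁵h_f/L)·ln[ε/(3.7D) + √(3.17ν²L/(gD³h_f))]
√(gD⁵h_f/L) = √(9.81·0.550⁵·11.5/996) = 0.07550
ε/(3.7D) = 2.31×10^-4; √(3.17ν²L/(gD³h_f)) = 1.28×10^-5
Q = -0.965·0.07550·ln(2.437×10^-4) = 0.6061 m³/s
Check: V = 2.55 m/s, Re = 1.42×10^6, f = 0.01922, h_f = 11.5 m ≈ 11.5 m ✓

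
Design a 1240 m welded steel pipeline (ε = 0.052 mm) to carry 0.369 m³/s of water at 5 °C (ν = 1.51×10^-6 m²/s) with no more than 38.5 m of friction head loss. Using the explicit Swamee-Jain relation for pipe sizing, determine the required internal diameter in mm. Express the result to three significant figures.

Swamee-Jain (Type III): D = 0.66·[ε^1.25·(LQ²/(gh_f))^4.75 + ν·Q^9.4·(L/(gh_f))^5.2]^0.04
LQ²/(gh_f) = 0.4470; L/(gh_f) = 3.283
Term 1 = ε^1.25·(…)^4.75 = 9.64×10^-8; Term 2 = ν·Q^9.4·(…)^5.2 = 6.22×10^-8
D = 0.66·(9.64×10^-8 + 6.22×10^-8)^0.04 = 0.3528 m = 353 mm
Check: V = 3.77 m/s, Re = 8.82×10^5, f = 0.01428, h_f = 36.4 m ≈ 38.5 m ✓

D ≈ 353 mm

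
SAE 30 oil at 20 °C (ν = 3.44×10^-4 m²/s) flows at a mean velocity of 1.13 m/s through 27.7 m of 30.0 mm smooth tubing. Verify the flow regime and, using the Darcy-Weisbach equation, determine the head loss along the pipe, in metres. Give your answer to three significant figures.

h_f ≈ 39.0 m

Re = VD/ν = 1.13·0.03000/3.44×10^-4 = 98.5 → laminar (Re < 2300)
f = 64/Re = 0.6494
h_f = f(L/D)V²/(2g) = 0.6494·(27.7/0.03000)·1.13²/(2·9.81) = 39.03 m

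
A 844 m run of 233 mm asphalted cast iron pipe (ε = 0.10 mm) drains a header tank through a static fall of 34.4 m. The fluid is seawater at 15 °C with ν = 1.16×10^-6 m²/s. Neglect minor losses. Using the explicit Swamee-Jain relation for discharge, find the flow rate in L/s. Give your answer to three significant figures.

Swamee-Jain (Type II): Q = -0.965·√(gD⁵h_f/L)·ln[ε/(3.7D) + √(3.17ν²L/(gD³h_f))]
√(gD⁵h_f/L) = √(9.81·0.233⁵·34.4/844) = 0.01657
ε/(3.7D) = 1.16×10^-4; √(3.17ν²L/(gD³h_f)) = 2.90×10^-5
Q = -0.965·0.01657·ln(1.450×10^-4) = 0.1413 m³/s
Check: V = 3.31 m/s, Re = 6.66×10^5, f = 0.01707, h_f = 34.6 m ≈ 34.4 m ✓

Q ≈ 141 L/s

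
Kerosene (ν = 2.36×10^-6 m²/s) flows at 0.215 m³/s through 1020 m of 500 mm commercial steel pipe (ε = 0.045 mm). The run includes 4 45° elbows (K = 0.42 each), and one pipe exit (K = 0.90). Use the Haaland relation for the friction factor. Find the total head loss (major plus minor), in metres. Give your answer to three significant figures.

V = 4Q/(πD²) = 1.095 m/s; V²/2g = 0.06111 m
Re = 2.32×10^5, ε/D = 9.00×10^-5 → f = 0.01574 (Haaland)
Major: h_f = f(L/D)·V²/2g = 0.01574·2040·0.06111 = 1.962 m
Minor: ΣK = 2.58; h_m = ΣK·V²/2g = 0.1577 m
Total H_L = 1.962 + 0.1577 = 2.120 m

H_L ≈ 2.12 m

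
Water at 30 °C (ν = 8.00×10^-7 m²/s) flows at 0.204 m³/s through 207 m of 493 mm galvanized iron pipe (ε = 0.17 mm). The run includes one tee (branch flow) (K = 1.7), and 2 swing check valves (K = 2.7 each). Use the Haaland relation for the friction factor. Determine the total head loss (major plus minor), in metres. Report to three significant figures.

H_L ≈ 0.811 m

V = 4Q/(πD²) = 1.069 m/s; V²/2g = 0.05821 m
Re = 6.59×10^5, ε/D = 3.45×10^-4 → f = 0.01627 (Haaland)
Major: h_f = f(L/D)·V²/2g = 0.01627·419.9·0.05821 = 0.3976 m
Minor: ΣK = 7.10; h_m = ΣK·V²/2g = 0.4133 m
Total H_L = 0.3976 + 0.4133 = 0.8108 m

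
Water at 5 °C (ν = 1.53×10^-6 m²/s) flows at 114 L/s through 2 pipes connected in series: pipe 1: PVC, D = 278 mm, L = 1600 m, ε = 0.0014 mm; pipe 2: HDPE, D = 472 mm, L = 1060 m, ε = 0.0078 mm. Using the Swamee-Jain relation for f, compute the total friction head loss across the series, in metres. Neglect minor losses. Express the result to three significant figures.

Pipe 1: V = 1.878 m/s, Re = 3.41×10^5, ε/D = 5.04×10^-6, f = 0.01410, h_1 = f(L/D)V²/2g = 14.59 m
Pipe 2: V = 0.6515 m/s, Re = 2.01×10^5, ε/D = 1.65×10^-5, f = 0.01567, h_2 = f(L/D)V²/2g = 0.7613 m
Series → Q common, losses add: H = Σh = 15.35 m

H ≈ 15.3 m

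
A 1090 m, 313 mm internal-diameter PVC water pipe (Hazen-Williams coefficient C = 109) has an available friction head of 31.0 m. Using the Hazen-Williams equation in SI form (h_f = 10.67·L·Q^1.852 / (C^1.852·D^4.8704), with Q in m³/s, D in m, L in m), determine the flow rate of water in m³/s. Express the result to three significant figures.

Q ≈ 0.209 m³/s

Rearranging: Q = [h_f·C^1.852·D^4.8704 / (10.67·L)]^(1/1.852)
Q = [31.0·109^1.852·0.313^4.8704 / (10.67·1090)]^0.540 = 0.2093 m³/s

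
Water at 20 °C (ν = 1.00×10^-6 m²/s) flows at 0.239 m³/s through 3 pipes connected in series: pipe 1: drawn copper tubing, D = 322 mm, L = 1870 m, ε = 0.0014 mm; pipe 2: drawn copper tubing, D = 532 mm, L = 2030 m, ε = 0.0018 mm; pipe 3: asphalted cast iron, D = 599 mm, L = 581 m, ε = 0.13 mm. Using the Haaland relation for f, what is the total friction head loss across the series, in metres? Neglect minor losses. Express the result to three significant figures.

Pipe 1: V = 2.935 m/s, Re = 9.45×10^5, ε/D = 4.35×10^-6, f = 0.01177, h_1 = f(L/D)V²/2g = 30.00 m
Pipe 2: V = 1.075 m/s, Re = 5.72×10^5, ε/D = 3.38×10^-6, f = 0.01279, h_2 = f(L/D)V²/2g = 2.877 m
Pipe 3: V = 0.8481 m/s, Re = 5.08×10^5, ε/D = 2.17×10^-4, f = 0.01543, h_3 = f(L/D)V²/2g = 0.5486 m
Series → Q common, losses add: H = Σh = 33.43 m

H ≈ 33.4 m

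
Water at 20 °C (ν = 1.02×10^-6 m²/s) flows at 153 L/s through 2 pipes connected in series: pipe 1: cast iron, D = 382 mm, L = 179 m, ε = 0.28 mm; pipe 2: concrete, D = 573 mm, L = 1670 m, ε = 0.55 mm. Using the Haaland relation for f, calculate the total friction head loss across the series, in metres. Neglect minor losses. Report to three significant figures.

H ≈ 1.87 m

Pipe 1: V = 1.335 m/s, Re = 5.00×10^5, ε/D = 7.33×10^-4, f = 0.01892, h_1 = f(L/D)V²/2g = 0.8052 m
Pipe 2: V = 0.5933 m/s, Re = 3.33×10^5, ε/D = 9.60×10^-4, f = 0.02027, h_2 = f(L/D)V²/2g = 1.060 m
Series → Q common, losses add: H = Σh = 1.865 m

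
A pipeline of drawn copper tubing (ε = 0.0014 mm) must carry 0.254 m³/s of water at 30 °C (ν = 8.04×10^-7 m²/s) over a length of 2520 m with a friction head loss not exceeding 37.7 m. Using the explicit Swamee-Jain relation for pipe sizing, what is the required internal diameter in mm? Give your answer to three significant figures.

Swamee-Jain (Type III): D = 0.66·[ε^1.25·(LQ²/(gh_f))^4.75 + ν·Q^9.4·(L/(gh_f))^5.2]^0.04
LQ²/(gh_f) = 0.4396; L/(gh_f) = 6.814
Term 1 = ε^1.25·(…)^4.75 = 9.71×10^-10; Term 2 = ν·Q^9.4·(…)^5.2 = 4.41×10^-8
D = 0.66·(9.71×10^-10 + 4.41×10^-8)^0.04 = 0.3355 m = 336 mm
Check: V = 2.87 m/s, Re = 1.20×10^6, f = 0.01138, h_f = 36.0 m ≈ 37.7 m ✓

D ≈ 336 mm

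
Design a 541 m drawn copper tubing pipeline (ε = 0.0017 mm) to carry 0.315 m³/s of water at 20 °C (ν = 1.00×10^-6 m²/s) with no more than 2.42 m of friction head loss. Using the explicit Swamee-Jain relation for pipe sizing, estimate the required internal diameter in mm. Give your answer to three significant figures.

D ≈ 472 mm

Swamee-Jain (Type III): D = 0.66·[ε^1.25·(LQ²/(gh_f))^4.75 + ν·Q^9.4·(L/(gh_f))^5.2]^0.04
LQ²/(gh_f) = 2.261; L/(gh_f) = 22.79
Term 1 = ε^1.25·(…)^4.75 = 2.96×10^-6; Term 2 = ν·Q^9.4·(…)^5.2 = 2.21×10^-4
D = 0.66·(2.96×10^-6 + 2.21×10^-4)^0.04 = 0.4716 m = 472 mm
Check: V = 1.80 m/s, Re = 8.51×10^5, f = 0.01201, h_f = 2.28 m ≈ 2.42 m ✓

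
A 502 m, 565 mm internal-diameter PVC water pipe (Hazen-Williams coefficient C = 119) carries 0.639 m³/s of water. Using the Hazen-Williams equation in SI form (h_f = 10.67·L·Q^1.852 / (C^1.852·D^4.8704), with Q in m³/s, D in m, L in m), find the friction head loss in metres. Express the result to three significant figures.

h_f ≈ 5.40 m

h_f = 10.67·502·0.639^1.852 / (119^1.852·0.565^4.8704) = 5.400 m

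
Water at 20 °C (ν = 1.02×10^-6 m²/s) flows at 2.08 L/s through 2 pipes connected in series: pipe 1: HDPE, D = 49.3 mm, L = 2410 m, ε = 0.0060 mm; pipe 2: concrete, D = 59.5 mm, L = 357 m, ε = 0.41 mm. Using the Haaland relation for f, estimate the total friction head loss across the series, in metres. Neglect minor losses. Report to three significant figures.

H ≈ 67.6 m

Pipe 1: V = 1.090 m/s, Re = 5.27×10^4, ε/D = 1.22×10^-4, f = 0.02083, h_1 = f(L/D)V²/2g = 61.63 m
Pipe 2: V = 0.7481 m/s, Re = 4.36×10^4, ε/D = 0.00689, f = 0.03517, h_2 = f(L/D)V²/2g = 6.019 m
Series → Q common, losses add: H = Σh = 67.65 m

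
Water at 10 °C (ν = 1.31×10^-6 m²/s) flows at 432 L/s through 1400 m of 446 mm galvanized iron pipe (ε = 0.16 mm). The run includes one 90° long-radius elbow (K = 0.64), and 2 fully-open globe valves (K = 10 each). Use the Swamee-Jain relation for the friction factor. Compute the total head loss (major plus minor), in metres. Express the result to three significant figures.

H_L ≈ 28.0 m

V = 4Q/(πD²) = 2.765 m/s; V²/2g = 0.3897 m
Re = 9.41×10^5, ε/D = 3.59×10^-4 → f = 0.01629 (Swamee-Jain)
Major: h_f = f(L/D)·V²/2g = 0.01629·3139·0.3897 = 19.93 m
Minor: ΣK = 20.6; h_m = ΣK·V²/2g = 8.044 m
Total H_L = 19.93 + 8.044 = 27.98 m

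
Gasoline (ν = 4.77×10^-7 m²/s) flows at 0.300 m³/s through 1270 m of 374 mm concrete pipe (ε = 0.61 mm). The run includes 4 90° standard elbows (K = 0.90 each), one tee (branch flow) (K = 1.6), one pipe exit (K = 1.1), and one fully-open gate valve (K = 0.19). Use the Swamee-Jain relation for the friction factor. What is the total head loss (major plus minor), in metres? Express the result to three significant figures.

V = 4Q/(πD²) = 2.731 m/s; V²/2g = 0.3801 m
Re = 2.14×10^6, ε/D = 0.00163 → f = 0.02235 (Swamee-Jain)
Major: h_f = f(L/D)·V²/2g = 0.02235·3396·0.3801 = 28.85 m
Minor: ΣK = 6.49; h_m = ΣK·V²/2g = 2.467 m
Total H_L = 28.85 + 2.467 = 31.31 m

H_L ≈ 31.3 m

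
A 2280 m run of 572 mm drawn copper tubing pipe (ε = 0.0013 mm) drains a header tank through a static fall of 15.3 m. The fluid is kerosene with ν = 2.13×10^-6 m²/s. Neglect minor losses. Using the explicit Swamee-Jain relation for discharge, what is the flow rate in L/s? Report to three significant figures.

Q ≈ 629 L/s

Swamee-Jain (Type II): Q = -0.965·√(gD⁵h_f/L)·ln[ε/(3.7D) + √(3.17ν²L/(gD³h_f))]
√(gD⁵h_f/L) = √(9.81·0.572⁵·15.3/2280) = 0.06349
ε/(3.7D) = 6.14×10^-7; √(3.17ν²L/(gD³h_f)) = 3.42×10^-5
Q = -0.965·0.06349·ln(3.478×10^-5) = 0.6290 m³/s
Check: V = 2.45 m/s, Re = 6.57×10^5, f = 0.01252, h_f = 15.2 m ≈ 15.3 m ✓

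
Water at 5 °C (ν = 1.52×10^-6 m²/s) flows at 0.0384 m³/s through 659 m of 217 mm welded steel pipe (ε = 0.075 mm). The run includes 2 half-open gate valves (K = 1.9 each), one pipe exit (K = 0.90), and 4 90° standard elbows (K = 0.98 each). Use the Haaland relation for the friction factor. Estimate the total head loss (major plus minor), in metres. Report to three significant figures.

V = 4Q/(πD²) = 1.038 m/s; V²/2g = 0.05495 m
Re = 1.48×10^5, ε/D = 3.46×10^-4 → f = 0.01840 (Haaland)
Major: h_f = f(L/D)·V²/2g = 0.01840·3037·0.05495 = 3.070 m
Minor: ΣK = 8.62; h_m = ΣK·V²/2g = 0.4736 m
Total H_L = 3.070 + 0.4736 = 3.544 m

H_L ≈ 3.54 m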